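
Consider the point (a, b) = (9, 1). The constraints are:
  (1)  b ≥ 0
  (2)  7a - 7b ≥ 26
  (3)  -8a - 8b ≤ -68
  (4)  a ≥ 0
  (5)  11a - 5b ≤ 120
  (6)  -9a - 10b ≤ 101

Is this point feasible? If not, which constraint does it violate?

(1): 1 ≥ 0 ✓
(2): 56 ≥ 26 ✓
(3): -80 ≤ -68 ✓
(4): 9 ≥ 0 ✓
(5): 94 ≤ 120 ✓
(6): -91 ≤ 101 ✓

feasible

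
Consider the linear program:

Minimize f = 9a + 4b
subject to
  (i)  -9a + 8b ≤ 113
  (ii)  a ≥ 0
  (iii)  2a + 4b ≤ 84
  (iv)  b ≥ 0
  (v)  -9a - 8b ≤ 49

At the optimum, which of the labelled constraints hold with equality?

Corner points and f = 9a + 4b:
  (0, 113/8) → f = 113/2
  (55/13, 491/26) → f = 1477/13
  (0, 0) → f = 0
  (42, 0) → f = 378

The minimum is at (0, 0). Substituting into each constraint, equality holds for (ii) and (iv); the remaining constraints have slack.

(ii) and (iv)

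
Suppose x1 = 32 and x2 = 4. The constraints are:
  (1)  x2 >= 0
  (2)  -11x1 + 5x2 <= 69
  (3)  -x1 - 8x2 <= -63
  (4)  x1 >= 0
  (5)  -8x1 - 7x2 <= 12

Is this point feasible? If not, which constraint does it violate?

feasible

(1): 4 ≥ 0 ✓
(2): -332 ≤ 69 ✓
(3): -64 ≤ -63 ✓
(4): 32 ≥ 0 ✓
(5): -284 ≤ 12 ✓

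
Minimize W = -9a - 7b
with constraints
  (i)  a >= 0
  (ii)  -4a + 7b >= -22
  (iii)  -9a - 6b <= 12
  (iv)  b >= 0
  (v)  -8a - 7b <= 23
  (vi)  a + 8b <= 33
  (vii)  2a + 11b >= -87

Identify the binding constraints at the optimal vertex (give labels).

(ii) and (vi)

Corner points and W = -9a - 7b:
  (0, 0) → W = 0
  (0, 33/8) → W = -231/8
  (11/2, 0) → W = -99/2
  (407/39, 110/39) → W = -341/3

The minimum is at (407/39, 110/39). Substituting into each constraint, equality holds for (ii) and (vi); the remaining constraints have slack.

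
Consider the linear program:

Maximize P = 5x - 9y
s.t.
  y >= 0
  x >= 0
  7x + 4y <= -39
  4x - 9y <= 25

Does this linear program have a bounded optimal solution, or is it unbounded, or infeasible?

infeasible

The boundaries y = 0 and x = 0 meet at (0, 0), but that point violates 7x + 4y ≤ -39. Every candidate vertex is excluded by some other constraint, so the feasible region is empty.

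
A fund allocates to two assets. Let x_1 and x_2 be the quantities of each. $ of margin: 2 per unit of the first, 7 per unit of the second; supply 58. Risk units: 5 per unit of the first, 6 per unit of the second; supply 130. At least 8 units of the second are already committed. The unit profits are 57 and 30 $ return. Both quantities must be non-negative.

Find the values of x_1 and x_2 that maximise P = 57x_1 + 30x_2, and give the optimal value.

x_1 = 1, x_2 = 8, maximum P = 297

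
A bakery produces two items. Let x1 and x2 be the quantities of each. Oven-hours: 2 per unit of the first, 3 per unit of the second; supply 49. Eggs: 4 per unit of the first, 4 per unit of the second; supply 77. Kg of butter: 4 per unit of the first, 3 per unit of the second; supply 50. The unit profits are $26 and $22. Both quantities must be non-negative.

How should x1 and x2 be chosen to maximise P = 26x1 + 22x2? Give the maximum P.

x1 = 1/2, x2 = 16, maximum P = 365

Vertices and P = 26x1 + 22x2:
  (0, 0) → P = 0
  (0, 49/3) → P = 1078/3
  (25/2, 0) → P = 325
  (1/2, 16) → P = 365

At the optimal vertex, 2x1 + 3x2 = 49 and 4x1 + 3x2 = 50.
Solving simultaneously gives x1 = 1/2, x2 = 16.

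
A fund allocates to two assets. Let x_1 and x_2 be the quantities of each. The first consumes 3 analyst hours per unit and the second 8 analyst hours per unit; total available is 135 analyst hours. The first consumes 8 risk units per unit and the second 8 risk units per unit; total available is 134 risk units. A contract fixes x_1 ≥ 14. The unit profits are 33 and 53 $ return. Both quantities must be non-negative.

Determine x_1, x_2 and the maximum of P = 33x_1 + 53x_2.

At the optimal vertex, 8x_1 + 8x_2 = 134 and x_1 = 14.
Solving simultaneously gives x_1 = 14, x_2 = 11/4.

x_1 = 14, x_2 = 11/4, maximum P = 2431/4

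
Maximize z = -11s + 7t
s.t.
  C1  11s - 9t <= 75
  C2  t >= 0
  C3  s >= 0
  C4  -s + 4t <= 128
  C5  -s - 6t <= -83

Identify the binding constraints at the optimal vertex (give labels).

Corner points and z = -11s + 7t:
  (1452/35, 1483/35) → z = -5591/35
  (399/25, 838/75) → z = -7301/75
  (0, 32) → z = 224
  (0, 83/6) → z = 581/6

The maximum is at (0, 32). Substituting into each constraint, equality holds for C3 and C4; the remaining constraints have slack.

C3 and C4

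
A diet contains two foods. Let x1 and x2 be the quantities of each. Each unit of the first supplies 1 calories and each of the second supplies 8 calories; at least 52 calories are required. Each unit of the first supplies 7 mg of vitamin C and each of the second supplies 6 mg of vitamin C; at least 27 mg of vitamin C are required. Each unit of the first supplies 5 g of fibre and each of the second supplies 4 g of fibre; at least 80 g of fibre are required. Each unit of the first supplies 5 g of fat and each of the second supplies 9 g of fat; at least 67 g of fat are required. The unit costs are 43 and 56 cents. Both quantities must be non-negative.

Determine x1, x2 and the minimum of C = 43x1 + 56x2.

x1 = 12, x2 = 5, minimum C = 796

Extreme points and C = 43x1 + 56x2:
  (0, 20) → C = 1120
  (52, 0) → C = 2236
  (12, 5) → C = 796
The feasible region is unbounded (it extends along (0, 1), (1, 0)), but C strictly increases along every unbounded feasible direction, so there is no improving ray and the minimum is attained at a vertex.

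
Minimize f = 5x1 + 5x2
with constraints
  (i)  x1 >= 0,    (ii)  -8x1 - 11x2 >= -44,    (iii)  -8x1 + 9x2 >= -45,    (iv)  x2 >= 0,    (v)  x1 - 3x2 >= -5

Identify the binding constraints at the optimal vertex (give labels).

Feasible corners and f = 5x1 + 5x2:
  (0, 0) → f = 0
  (0, 5/3) → f = 25/3
  (11/2, 0) → f = 55/2
  (11/5, 12/5) → f = 23

The minimum is at (0, 0). Substituting into each constraint, equality holds for (i) and (iv); the remaining constraints have slack.

(i) and (iv)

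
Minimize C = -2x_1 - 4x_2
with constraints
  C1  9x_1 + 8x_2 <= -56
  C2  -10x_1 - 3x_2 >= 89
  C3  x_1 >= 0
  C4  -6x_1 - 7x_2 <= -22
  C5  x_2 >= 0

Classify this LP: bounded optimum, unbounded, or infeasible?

The boundaries 9x_1 + 8x_2 = -56 and -6x_1 - 7x_2 = -22 meet at (-568/15, 178/5), but that point violates x_1 ≥ 0. Every candidate vertex is excluded by some other constraint, so the feasible region is empty.

infeasible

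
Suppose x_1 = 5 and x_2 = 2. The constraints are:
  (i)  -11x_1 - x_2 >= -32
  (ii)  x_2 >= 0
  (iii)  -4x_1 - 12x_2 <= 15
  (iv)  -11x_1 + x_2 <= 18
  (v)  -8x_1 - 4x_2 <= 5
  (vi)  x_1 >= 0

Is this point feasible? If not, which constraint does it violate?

not feasible — violates (i)

Constraint (i): -11x_1 - x_2 = -57, which is not ≥ -32. All other constraints are satisfied.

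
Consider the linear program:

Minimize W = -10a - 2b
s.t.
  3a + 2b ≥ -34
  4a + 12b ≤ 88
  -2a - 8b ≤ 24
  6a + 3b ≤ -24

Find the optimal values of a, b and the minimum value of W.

Feasible corners and W = -10a - 2b:
  (-146/7, 100/7) → W = 180
  (-56/5, -1/5) → W = 562/5
  (-46/5, 52/5) → W = 356/5
  (-20/7, -16/7) → W = 232/7

The optimum lies where -2a - 8b = 24 and 6a + 3b = -24.
Solving simultaneously gives a = -20/7, b = -16/7.

a = -20/7, b = -16/7, minimum W = 232/7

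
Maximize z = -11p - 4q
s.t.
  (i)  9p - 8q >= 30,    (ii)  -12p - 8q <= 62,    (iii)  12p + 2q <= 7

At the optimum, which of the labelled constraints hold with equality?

(i) and (ii)

Corner points and z = -11p - 4q:
  (-32/21, -153/28) → z = 811/21
  (58/57, -99/38) → z = -44/57
  (5/2, -23/2) → z = 37/2

The maximum is at (-32/21, -153/28). Substituting into each constraint, equality holds for (i) and (ii); the remaining constraints have slack.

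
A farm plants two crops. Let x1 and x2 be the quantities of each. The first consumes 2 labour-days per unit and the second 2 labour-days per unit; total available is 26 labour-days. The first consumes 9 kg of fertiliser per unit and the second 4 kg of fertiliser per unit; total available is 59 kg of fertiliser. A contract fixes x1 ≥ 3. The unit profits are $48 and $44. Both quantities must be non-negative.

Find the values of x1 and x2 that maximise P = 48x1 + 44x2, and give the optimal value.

x1 = 3, x2 = 8, maximum P = 496

Vertices and P = 48x1 + 44x2:
  (59/9, 0) → P = 944/3
  (3, 0) → P = 144
  (3, 8) → P = 496

The optimum lies where 9x1 + 4x2 = 59 and x1 = 3.
Solving simultaneously gives x1 = 3, x2 = 8.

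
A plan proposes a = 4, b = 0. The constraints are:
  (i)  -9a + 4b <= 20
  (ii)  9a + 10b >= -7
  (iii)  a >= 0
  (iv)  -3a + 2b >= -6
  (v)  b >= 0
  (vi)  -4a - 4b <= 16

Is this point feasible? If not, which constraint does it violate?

not feasible — violates (iv)

Constraint (iv): -3a + 2b = -12, which is not ≥ -6. All other constraints are satisfied.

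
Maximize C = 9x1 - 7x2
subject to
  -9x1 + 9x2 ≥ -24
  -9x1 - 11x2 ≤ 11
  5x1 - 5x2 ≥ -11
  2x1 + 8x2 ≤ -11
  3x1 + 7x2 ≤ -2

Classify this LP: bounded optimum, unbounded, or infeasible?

bounded optimum

Vertices and C = 9x1 - 7x2:
  (11/12, -7/4) → C = 41/2
  (31/30, -49/30) → C = 311/15
  (33/50, -77/50) → C = 418/25
The feasible region has finitely many vertices and no improving ray; the maximum is 311/15 at (31/30, -49/30).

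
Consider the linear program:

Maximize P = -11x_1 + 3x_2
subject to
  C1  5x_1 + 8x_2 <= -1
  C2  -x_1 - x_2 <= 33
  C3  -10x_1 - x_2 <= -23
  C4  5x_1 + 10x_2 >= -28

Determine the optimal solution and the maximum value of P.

Corner points and P = -11x_1 + 3x_2:
  (37/15, -5/3) → P = -482/15
  (107/5, -27/2) → P = -2759/10
  (258/95, -79/19) → P = -4023/95

The binding constraints are 5x_1 + 8x_2 = -1 and -10x_1 - x_2 = -23.
Solving simultaneously gives x_1 = 37/15, x_2 = -5/3.

x_1 = 37/15, x_2 = -5/3, maximum P = -482/15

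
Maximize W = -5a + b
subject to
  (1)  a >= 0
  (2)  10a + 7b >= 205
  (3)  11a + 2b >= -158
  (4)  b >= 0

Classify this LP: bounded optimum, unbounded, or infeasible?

From the feasible point (0, 205/7), moving in the direction (0, 1) keeps every constraint satisfied while W increases without bound.

unbounded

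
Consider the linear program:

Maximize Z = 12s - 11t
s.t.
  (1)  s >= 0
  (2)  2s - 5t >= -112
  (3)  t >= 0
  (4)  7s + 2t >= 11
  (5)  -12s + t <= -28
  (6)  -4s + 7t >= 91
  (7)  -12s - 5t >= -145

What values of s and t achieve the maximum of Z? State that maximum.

Corner points and Z = 12s - 11t:
  (287/80, 301/20) → Z = -245/2
  (95/24, 39/2) → Z = -167
  (70/13, 209/13) → Z = -1459/13

The binding constraints are -4s + 7t = 91 and -12s - 5t = -145.
Solving simultaneously gives s = 70/13, t = 209/13.

s = 70/13, t = 209/13, maximum Z = -1459/13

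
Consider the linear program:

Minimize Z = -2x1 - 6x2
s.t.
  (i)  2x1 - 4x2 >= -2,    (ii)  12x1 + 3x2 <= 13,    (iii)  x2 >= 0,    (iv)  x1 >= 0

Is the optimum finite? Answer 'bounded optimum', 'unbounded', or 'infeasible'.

bounded optimum

Extreme points and Z = -2x1 - 6x2:
  (23/27, 25/27) → Z = -196/27
  (0, 1/2) → Z = -3
  (13/12, 0) → Z = -13/6
  (0, 0) → Z = 0
The feasible region has finitely many vertices and no improving ray; the minimum is -196/27 at (23/27, 25/27).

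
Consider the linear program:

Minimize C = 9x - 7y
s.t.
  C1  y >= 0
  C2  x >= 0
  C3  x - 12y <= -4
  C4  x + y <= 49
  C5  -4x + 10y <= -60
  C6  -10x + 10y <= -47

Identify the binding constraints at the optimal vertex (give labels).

Extreme points and C = 9x - 7y:
  (584/13, 53/13) → C = 4885/13
  (20, 2) → C = 166
  (275/7, 68/7) → C = 1999/7

The minimum is at (20, 2). Substituting into each constraint, equality holds for C3 and C5; the remaining constraints have slack.

C3 and C5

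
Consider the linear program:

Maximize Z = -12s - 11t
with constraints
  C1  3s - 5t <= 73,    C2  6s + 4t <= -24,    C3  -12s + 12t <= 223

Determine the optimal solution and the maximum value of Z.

The binding constraints are 3s - 5t = 73 and -12s + 12t = 223.
Solving simultaneously gives s = -1991/24, t = -515/8.

s = -1991/24, t = -515/8, maximum Z = 13629/8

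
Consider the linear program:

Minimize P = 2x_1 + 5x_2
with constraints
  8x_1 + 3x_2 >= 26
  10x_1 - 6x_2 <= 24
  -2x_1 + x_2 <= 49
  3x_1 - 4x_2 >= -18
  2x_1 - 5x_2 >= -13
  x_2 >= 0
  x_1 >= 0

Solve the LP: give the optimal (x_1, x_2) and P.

x_1 = 38/13, x_2 = 34/39, minimum P = 398/39

Corner points and P = 2x_1 + 5x_2:
  (38/13, 34/39) → P = 398/39
  (91/46, 78/23) → P = 481/23
  (99/19, 89/19) → P = 643/19

The binding constraints are 8x_1 + 3x_2 = 26 and 10x_1 - 6x_2 = 24.
Solving simultaneously gives x_1 = 38/13, x_2 = 34/39.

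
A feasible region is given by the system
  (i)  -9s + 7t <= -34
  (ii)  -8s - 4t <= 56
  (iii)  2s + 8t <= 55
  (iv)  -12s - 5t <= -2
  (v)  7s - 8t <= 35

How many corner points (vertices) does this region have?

Intersecting each pair of boundary lines and keeping only the points that satisfy every inequality leaves:
  (657/86, 427/86)
  (184/129, -130/43)
  (10, 35/8)
  (191/131, -406/131)

4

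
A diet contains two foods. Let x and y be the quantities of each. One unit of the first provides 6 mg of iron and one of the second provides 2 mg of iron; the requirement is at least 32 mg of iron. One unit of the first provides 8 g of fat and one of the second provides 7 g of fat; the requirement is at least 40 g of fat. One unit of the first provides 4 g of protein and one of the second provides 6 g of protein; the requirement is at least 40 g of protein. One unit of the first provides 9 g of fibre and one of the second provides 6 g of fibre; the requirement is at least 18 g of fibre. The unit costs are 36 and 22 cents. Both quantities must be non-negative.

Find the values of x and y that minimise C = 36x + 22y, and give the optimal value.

The feasible region is unbounded (it extends along (0, 1), (1, 0)), but C strictly increases along every unbounded feasible direction, so there is no improving ray and the minimum is attained at a vertex.

x = 4, y = 4, minimum C = 232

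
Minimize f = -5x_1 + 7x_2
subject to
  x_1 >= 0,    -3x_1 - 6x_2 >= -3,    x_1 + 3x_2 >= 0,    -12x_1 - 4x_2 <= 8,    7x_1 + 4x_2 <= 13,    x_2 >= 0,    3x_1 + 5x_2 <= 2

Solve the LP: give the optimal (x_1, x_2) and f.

Corner points and f = -5x_1 + 7x_2:
  (0, 0) → f = 0
  (0, 2/5) → f = 14/5
  (2/3, 0) → f = -10/3

The optimum lies where x_2 = 0 and 3x_1 + 5x_2 = 2.
Solving simultaneously gives x_1 = 2/3, x_2 = 0.

x_1 = 2/3, x_2 = 0, minimum f = -10/3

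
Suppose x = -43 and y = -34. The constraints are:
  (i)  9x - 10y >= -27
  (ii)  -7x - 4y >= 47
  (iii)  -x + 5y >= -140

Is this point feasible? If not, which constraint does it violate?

not feasible — violates (i)

Constraint (i): 9x - 10y = -47, which is not ≥ -27. All other constraints are satisfied.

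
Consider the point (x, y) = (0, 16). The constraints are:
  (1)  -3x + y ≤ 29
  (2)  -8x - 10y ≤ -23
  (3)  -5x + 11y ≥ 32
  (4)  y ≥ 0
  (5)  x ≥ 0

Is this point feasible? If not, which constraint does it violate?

(1): 16 ≤ 29 ✓
(2): -160 ≤ -23 ✓
(3): 176 ≥ 32 ✓
(4): 16 ≥ 0 ✓
(5): 0 ≥ 0 ✓

feasible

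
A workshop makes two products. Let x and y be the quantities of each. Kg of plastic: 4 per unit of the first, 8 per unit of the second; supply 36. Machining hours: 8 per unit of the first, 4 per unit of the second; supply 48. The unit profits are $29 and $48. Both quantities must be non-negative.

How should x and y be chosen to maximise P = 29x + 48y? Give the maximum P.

Feasible corners and P = 29x + 48y:
  (0, 0) → P = 0
  (0, 9/2) → P = 216
  (6, 0) → P = 174
  (5, 2) → P = 241

At the optimal vertex, 4x + 8y = 36 and 8x + 4y = 48.
Solving simultaneously gives x = 5, y = 2.

x = 5, y = 2, maximum P = 241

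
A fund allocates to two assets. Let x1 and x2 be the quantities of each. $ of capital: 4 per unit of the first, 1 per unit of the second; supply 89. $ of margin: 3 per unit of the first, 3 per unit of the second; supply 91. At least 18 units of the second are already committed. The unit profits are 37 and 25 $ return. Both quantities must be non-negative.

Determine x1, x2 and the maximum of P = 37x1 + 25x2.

x1 = 37/3, x2 = 18, maximum P = 2719/3

Feasible corners and P = 37x1 + 25x2:
  (0, 91/3) → P = 2275/3
  (0, 18) → P = 450
  (37/3, 18) → P = 2719/3

The optimum lies where 3x1 + 3x2 = 91 and x2 = 18.
Solving simultaneously gives x1 = 37/3, x2 = 18.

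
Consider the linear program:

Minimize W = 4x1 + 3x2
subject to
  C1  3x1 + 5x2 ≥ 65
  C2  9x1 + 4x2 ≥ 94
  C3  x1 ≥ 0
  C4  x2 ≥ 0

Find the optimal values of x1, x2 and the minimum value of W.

Vertices and W = 4x1 + 3x2:
  (70/11, 101/11) → W = 53
  (65/3, 0) → W = 260/3
  (0, 47/2) → W = 141/2
The feasible region is unbounded (it extends along (0, 1), (1, 0)), but W strictly increases along every unbounded feasible direction, so there is no improving ray and the minimum is attained at a vertex.

x1 = 70/11, x2 = 101/11, minimum W = 53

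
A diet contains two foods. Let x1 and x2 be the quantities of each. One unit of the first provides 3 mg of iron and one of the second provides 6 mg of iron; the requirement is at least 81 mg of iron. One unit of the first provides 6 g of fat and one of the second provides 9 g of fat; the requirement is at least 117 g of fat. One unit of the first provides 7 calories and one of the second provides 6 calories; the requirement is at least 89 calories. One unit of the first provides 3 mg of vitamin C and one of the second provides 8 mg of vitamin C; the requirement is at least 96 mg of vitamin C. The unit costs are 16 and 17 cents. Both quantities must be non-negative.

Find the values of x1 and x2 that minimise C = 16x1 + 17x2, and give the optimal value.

Corner points and C = 16x1 + 17x2:
  (0, 89/6) → C = 1513/6
  (32, 0) → C = 512
  (2, 25/2) → C = 489/2
  (12, 15/2) → C = 639/2
The feasible region is unbounded (it extends along (0, 1), (1, 0)), but C strictly increases along every unbounded feasible direction, so there is no improving ray and the minimum is attained at a vertex.

At the optimal vertex, 3x1 + 6x2 = 81 and 7x1 + 6x2 = 89.
Solving simultaneously gives x1 = 2, x2 = 25/2.

x1 = 2, x2 = 25/2, minimum C = 489/2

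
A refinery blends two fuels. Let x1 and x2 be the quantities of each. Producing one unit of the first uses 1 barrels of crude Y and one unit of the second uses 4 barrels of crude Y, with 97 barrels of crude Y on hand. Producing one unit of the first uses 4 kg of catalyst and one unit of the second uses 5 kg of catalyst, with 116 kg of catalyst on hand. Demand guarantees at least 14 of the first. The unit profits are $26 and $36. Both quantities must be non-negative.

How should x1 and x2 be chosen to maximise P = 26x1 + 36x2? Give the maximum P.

x1 = 14, x2 = 12, maximum P = 796

At the optimal vertex, 4x1 + 5x2 = 116 and x1 = 14.
Solving simultaneously gives x1 = 14, x2 = 12.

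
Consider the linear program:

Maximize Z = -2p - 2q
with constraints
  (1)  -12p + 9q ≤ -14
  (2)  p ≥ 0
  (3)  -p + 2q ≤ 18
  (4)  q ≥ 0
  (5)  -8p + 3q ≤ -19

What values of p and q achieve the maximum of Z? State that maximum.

The feasible region is unbounded (it extends along (2, 1), (1, 0)), but Z strictly decreases along every unbounded feasible direction, so there is no improving ray and the maximum is attained at a vertex.

At the optimal vertex, q = 0 and -8p + 3q = -19.
Solving simultaneously gives p = 19/8, q = 0.

p = 19/8, q = 0, maximum Z = -19/4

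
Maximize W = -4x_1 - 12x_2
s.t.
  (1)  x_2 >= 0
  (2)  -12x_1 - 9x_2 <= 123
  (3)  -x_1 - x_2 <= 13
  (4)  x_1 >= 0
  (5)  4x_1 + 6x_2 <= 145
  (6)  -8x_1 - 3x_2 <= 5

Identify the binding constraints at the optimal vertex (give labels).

(1) and (4)

Extreme points and W = -4x_1 - 12x_2:
  (0, 0) → W = 0
  (145/4, 0) → W = -145
  (0, 145/6) → W = -290

The maximum is at (0, 0). Substituting into each constraint, equality holds for (1) and (4); the remaining constraints have slack.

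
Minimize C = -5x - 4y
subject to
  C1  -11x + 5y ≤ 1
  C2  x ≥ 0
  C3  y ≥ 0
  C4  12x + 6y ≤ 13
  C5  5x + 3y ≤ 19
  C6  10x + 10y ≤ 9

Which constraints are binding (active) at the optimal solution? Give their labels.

Feasible corners and C = -5x - 4y:
  (0, 1/5) → C = -4/5
  (7/32, 109/160) → C = -611/160
  (0, 0) → C = 0
  (9/10, 0) → C = -9/2

The minimum is at (9/10, 0). Substituting into each constraint, equality holds for C3 and C6; the remaining constraints have slack.

C3 and C6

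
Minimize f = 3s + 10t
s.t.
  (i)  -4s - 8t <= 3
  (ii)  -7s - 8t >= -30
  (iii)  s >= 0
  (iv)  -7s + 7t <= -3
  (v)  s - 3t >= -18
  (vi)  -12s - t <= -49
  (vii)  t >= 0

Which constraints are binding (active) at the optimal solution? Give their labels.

(vi) and (vii)

Vertices and f = 3s + 10t:
  (362/89, 17/89) → f = 1256/89
  (30/7, 0) → f = 90/7
  (49/12, 0) → f = 49/4

The minimum is at (49/12, 0). Substituting into each constraint, equality holds for (vi) and (vii); the remaining constraints have slack.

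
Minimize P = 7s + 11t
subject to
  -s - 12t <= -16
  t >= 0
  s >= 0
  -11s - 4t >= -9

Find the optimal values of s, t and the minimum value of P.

Vertices and P = 7s + 11t:
  (0, 4/3) → P = 44/3
  (11/32, 167/128) → P = 2145/128
  (0, 9/4) → P = 99/4

s = 0, t = 4/3, minimum P = 44/3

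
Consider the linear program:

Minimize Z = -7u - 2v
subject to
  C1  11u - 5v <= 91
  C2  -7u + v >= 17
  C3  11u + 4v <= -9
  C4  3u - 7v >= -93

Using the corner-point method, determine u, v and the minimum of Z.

Vertices and Z = -7u - 2v:
  (-22/3, -103/3) → Z = 120
  (-77/39, 124/39) → Z = 97/13
  (-435/89, 996/89) → Z = 1053/89
The feasible region is unbounded (it extends along (-7, -3), (-5, -11)), but Z strictly increases along every unbounded feasible direction, so there is no improving ray and the minimum is attained at a vertex.

The binding constraints are -7u + v = 17 and 11u + 4v = -9.
Solving simultaneously gives u = -77/39, v = 124/39.

u = -77/39, v = 124/39, minimum Z = 97/13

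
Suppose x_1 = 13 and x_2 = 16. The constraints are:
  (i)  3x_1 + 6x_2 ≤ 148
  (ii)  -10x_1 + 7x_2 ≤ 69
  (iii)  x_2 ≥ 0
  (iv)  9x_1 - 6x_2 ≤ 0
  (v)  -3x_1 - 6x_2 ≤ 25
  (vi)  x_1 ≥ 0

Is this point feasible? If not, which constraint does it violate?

Constraint (iv): 9x_1 - 6x_2 = 21, which is not ≤ 0. All other constraints are satisfied.

not feasible — violates (iv)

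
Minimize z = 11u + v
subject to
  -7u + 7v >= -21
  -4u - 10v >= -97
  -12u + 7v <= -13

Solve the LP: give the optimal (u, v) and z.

u = -8/5, v = -23/5, minimum z = -111/5

Extreme points and z = 11u + v:
  (127/14, 85/14) → z = 741/7
  (-8/5, -23/5) → z = -111/5
  (809/148, 278/37) → z = 10011/148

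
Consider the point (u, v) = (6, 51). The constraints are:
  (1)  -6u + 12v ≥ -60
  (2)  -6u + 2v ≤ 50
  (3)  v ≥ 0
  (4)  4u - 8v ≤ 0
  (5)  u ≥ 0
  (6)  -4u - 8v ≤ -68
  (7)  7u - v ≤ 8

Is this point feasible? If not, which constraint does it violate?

Constraint (2): -6u + 2v = 66, which is not ≤ 50. All other constraints are satisfied.

not feasible — violates (2)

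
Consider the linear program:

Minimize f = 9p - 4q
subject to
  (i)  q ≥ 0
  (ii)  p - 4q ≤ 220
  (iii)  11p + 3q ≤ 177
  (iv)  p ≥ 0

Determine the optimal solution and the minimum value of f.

p = 0, q = 59, minimum f = -236

Extreme points and f = 9p - 4q:
  (177/11, 0) → f = 1593/11
  (0, 0) → f = 0
  (0, 59) → f = -236

The optimum lies where 11p + 3q = 177 and p = 0.
Solving simultaneously gives p = 0, q = 59.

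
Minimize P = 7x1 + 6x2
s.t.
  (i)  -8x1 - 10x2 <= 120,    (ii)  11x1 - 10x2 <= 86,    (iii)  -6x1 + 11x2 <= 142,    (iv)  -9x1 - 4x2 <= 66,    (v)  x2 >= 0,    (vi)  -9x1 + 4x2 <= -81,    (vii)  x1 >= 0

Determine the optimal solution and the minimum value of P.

x1 = 233/23, x2 = 117/46, minimum P = 1982/23

Extreme points and P = 7x1 + 6x2:
  (2366/61, 2078/61) → P = 29030/61
  (233/23, 117/46) → P = 1982/23
  (1459/75, 588/25) → P = 20797/75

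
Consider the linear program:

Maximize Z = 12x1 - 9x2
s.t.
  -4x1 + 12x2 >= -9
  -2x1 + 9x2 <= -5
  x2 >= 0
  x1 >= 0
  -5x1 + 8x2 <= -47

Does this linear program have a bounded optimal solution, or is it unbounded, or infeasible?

infeasible

The boundaries -4x1 + 12x2 = -9 and -5x1 + 8x2 = -47 meet at (123/7, 143/28), but that point violates -2x1 + 9x2 ≤ -5. Every candidate vertex is excluded by some other constraint, so the feasible region is empty.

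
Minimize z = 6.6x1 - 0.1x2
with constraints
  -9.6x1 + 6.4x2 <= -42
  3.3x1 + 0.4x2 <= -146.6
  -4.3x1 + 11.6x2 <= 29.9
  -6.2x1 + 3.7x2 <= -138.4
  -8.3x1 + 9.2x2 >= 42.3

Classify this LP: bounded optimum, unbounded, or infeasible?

The boundaries 3.3x1 + 0.4x2 = -146.6 and -6.2x1 + 3.7x2 = -138.4 meet at (-48706/1469, -136564/1469), but that point violates -8.3x1 + 9.2x2 ≥ 42.3. Every candidate vertex is excluded by some other constraint, so the feasible region is empty.

infeasible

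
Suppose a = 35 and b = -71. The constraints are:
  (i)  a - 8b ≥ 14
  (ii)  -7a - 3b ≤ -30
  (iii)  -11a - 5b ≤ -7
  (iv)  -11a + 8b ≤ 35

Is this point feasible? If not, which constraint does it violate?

feasible

(i): 603 ≥ 14 ✓
(ii): -32 ≤ -30 ✓
(iii): -30 ≤ -7 ✓
(iv): -953 ≤ 35 ✓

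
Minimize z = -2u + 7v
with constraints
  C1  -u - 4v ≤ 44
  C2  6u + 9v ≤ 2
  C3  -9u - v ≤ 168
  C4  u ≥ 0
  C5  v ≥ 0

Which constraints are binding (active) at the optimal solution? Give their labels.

C2 and C5

Extreme points and z = -2u + 7v:
  (0, 2/9) → z = 14/9
  (1/3, 0) → z = -2/3
  (0, 0) → z = 0

The minimum is at (1/3, 0). Substituting into each constraint, equality holds for C2 and C5; the remaining constraints have slack.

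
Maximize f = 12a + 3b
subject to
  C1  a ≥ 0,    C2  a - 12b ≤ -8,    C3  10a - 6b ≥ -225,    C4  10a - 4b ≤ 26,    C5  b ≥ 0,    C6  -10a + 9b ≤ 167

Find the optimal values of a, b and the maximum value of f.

a = 451/25, b = 193/5, maximum f = 8307/25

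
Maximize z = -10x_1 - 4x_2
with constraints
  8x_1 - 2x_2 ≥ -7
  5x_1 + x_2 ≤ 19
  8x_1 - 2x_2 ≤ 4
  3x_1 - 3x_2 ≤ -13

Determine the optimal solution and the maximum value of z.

Feasible corners and z = -10x_1 - 4x_2:
  (31/18, 187/18) → z = -529/9
  (5/18, 83/18) → z = -191/9
  (7/3, 22/3) → z = -158/3
  (19/9, 58/9) → z = -422/9

The binding constraints are 8x_1 - 2x_2 = -7 and 3x_1 - 3x_2 = -13.
Solving simultaneously gives x_1 = 5/18, x_2 = 83/18.

x_1 = 5/18, x_2 = 83/18, maximum z = -191/9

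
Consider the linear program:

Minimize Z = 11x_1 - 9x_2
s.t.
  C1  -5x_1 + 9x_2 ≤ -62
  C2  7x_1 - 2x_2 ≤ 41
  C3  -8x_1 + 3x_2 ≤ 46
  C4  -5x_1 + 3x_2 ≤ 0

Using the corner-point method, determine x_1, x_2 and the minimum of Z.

x_1 = -31/5, x_2 = -31/3, minimum Z = 124/5

The feasible region is unbounded (it extends along (-2, -7), (-3, -8)), but Z strictly increases along every unbounded feasible direction, so there is no improving ray and the minimum is attained at a vertex.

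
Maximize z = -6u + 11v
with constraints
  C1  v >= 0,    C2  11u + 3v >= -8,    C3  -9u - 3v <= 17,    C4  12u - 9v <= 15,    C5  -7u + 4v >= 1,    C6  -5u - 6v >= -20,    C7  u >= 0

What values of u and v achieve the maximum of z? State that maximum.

u = 0, v = 10/3, maximum z = 110/3

Corner points and z = -6u + 11v:
  (37/31, 145/62) → z = 1151/62
  (0, 1/4) → z = 11/4
  (0, 10/3) → z = 110/3

The optimum lies where -5u - 6v = -20 and u = 0.
Solving simultaneously gives u = 0, v = 10/3.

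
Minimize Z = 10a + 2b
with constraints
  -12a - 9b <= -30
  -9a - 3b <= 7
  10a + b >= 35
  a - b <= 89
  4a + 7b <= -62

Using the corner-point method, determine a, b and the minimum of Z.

a = 16, b = -18, minimum Z = 124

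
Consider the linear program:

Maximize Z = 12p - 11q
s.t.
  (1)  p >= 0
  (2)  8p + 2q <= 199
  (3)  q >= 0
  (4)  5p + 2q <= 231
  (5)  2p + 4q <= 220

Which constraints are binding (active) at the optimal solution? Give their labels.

Feasible corners and Z = 12p - 11q:
  (0, 0) → Z = 0
  (0, 55) → Z = -605
  (199/8, 0) → Z = 597/2
  (89/7, 681/14) → Z = -765/2

The maximum is at (199/8, 0). Substituting into each constraint, equality holds for (2) and (3); the remaining constraints have slack.

(2) and (3)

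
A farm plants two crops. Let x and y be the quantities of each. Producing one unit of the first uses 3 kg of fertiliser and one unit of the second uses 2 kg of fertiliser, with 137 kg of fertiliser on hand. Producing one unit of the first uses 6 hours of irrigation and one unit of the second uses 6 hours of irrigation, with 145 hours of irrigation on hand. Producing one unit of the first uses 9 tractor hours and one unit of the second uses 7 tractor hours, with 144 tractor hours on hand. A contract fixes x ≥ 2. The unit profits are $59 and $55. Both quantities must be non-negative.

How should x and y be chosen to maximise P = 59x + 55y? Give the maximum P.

x = 2, y = 18, maximum P = 1108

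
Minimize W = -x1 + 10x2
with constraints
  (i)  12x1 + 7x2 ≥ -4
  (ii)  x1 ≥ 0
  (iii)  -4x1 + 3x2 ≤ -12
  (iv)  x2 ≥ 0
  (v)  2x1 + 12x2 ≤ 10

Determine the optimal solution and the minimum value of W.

Feasible corners and W = -x1 + 10x2:
  (3, 0) → W = -3
  (29/9, 8/27) → W = -7/27
  (5, 0) → W = -5

The optimum lies where x2 = 0 and 2x1 + 12x2 = 10.
Solving simultaneously gives x1 = 5, x2 = 0.

x1 = 5, x2 = 0, minimum W = -5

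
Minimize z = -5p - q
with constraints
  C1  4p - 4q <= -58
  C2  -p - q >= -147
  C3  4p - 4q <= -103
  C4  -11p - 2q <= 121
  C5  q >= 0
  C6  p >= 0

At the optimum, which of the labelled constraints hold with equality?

C2 and C3

Feasible corners and z = -5p - q:
  (485/8, 691/8) → z = -779/2
  (0, 147) → z = -147
  (0, 103/4) → z = -103/4

The minimum is at (485/8, 691/8). Substituting into each constraint, equality holds for C2 and C3; the remaining constraints have slack.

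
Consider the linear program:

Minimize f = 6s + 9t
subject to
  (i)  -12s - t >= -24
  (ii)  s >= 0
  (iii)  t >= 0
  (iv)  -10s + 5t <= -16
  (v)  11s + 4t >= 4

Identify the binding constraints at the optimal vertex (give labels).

Vertices and f = 6s + 9t:
  (2, 0) → f = 12
  (68/35, 24/35) → f = 624/35
  (8/5, 0) → f = 48/5

The minimum is at (8/5, 0). Substituting into each constraint, equality holds for (iii) and (iv); the remaining constraints have slack.

(iii) and (iv)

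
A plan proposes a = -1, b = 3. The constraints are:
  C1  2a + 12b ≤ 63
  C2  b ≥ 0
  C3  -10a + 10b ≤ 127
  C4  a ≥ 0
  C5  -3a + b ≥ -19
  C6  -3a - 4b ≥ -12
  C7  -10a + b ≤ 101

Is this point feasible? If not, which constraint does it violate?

Constraint C4: a = -1, which is not ≥ 0. All other constraints are satisfied.

not feasible — violates C4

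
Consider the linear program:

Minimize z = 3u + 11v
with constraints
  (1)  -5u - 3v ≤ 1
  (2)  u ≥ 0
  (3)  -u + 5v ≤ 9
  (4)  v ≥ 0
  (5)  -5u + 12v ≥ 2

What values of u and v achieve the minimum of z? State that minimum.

u = 0, v = 1/6, minimum z = 11/6

Corner points and z = 3u + 11v:
  (0, 9/5) → z = 99/5
  (0, 1/6) → z = 11/6
  (98/13, 43/13) → z = 59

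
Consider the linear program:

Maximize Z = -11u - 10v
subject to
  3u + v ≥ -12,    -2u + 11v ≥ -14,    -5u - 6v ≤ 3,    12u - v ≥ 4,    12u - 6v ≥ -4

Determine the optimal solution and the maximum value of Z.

u = 3/11, v = -8/11, maximum Z = 47/11

Extreme points and Z = -11u - 10v:
  (51/67, -76/67) → Z = 199/67
  (3/11, -8/11) → Z = 47/11
  (7/15, 8/5) → Z = -317/15
The feasible region is unbounded (it extends along (1, 2), (11, 2)), but Z strictly decreases along every unbounded feasible direction, so there is no improving ray and the maximum is attained at a vertex.

The optimum lies where -5u - 6v = 3 and 12u - v = 4.
Solving simultaneously gives u = 3/11, v = -8/11.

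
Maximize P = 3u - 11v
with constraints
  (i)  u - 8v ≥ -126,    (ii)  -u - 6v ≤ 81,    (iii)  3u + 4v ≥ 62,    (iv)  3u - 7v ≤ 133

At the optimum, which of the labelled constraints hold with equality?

(iii) and (iv)

Corner points and P = 3u - 11v:
  (-2/7, 110/7) → P = -1216/7
  (1946/17, 511/17) → P = 217/17
  (322/11, -71/11) → P = 1747/11

The maximum is at (322/11, -71/11). Substituting into each constraint, equality holds for (iii) and (iv); the remaining constraints have slack.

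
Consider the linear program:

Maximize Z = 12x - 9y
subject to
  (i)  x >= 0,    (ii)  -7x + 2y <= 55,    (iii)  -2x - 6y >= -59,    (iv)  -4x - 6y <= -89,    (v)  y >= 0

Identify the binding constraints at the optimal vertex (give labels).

(iii) and (v)

Vertices and Z = 12x - 9y:
  (15, 29/6) → Z = 273/2
  (59/2, 0) → Z = 354
  (89/4, 0) → Z = 267

The maximum is at (59/2, 0). Substituting into each constraint, equality holds for (iii) and (v); the remaining constraints have slack.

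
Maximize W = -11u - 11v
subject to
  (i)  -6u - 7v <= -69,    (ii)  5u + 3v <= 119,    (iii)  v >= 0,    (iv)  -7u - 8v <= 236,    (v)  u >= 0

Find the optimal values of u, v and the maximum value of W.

At the optimal vertex, -6u - 7v = -69 and u = 0.
Solving simultaneously gives u = 0, v = 69/7.

u = 0, v = 69/7, maximum W = -759/7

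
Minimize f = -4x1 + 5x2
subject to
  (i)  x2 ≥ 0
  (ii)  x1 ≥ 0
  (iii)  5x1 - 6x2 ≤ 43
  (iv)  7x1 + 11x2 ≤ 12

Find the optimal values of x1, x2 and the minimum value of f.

Corner points and f = -4x1 + 5x2:
  (0, 0) → f = 0
  (12/7, 0) → f = -48/7
  (0, 12/11) → f = 60/11

The optimum lies where x2 = 0 and 7x1 + 11x2 = 12.
Solving simultaneously gives x1 = 12/7, x2 = 0.

x1 = 12/7, x2 = 0, minimum f = -48/7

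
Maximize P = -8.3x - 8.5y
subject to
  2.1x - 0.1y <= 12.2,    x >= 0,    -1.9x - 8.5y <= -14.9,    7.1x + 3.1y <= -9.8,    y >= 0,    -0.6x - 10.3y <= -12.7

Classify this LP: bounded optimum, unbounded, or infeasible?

infeasible

The boundaries 2.1x - 0.1y = 12.2 and -0.6x - 10.3y = -12.7 meet at (4231/723, 215/241), but that point violates 7.1x + 3.1y ≤ -9.8. Every candidate vertex is excluded by some other constraint, so the feasible region is empty.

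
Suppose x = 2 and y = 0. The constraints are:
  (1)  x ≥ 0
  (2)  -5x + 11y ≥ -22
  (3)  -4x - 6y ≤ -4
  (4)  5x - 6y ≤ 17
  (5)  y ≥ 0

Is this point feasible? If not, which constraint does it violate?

feasible

(1): 2 ≥ 0 ✓
(2): -10 ≥ -22 ✓
(3): -8 ≤ -4 ✓
(4): 10 ≤ 17 ✓
(5): 0 ≥ 0 ✓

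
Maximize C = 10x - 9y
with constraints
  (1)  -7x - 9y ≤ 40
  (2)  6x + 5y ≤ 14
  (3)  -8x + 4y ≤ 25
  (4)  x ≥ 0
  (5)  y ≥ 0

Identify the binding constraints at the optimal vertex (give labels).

(2) and (5)

Vertices and C = 10x - 9y:
  (0, 14/5) → C = -126/5
  (7/3, 0) → C = 70/3
  (0, 0) → C = 0

The maximum is at (7/3, 0). Substituting into each constraint, equality holds for (2) and (5); the remaining constraints have slack.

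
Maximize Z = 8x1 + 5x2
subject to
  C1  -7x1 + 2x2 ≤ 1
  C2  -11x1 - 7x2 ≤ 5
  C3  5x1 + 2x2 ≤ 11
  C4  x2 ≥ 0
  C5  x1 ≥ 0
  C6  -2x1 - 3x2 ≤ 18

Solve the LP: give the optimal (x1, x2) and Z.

Extreme points and Z = 8x1 + 5x2:
  (5/6, 41/12) → Z = 95/4
  (0, 1/2) → Z = 5/2
  (11/5, 0) → Z = 88/5
  (0, 0) → Z = 0

x1 = 5/6, x2 = 41/12, maximum Z = 95/4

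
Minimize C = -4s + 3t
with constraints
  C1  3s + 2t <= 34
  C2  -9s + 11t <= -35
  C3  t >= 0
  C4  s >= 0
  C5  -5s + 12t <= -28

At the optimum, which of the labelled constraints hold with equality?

C1 and C3

Feasible corners and C = -4s + 3t:
  (34/3, 0) → C = -136/3
  (232/23, 43/23) → C = -799/23
  (28/5, 0) → C = -112/5

The minimum is at (34/3, 0). Substituting into each constraint, equality holds for C1 and C3; the remaining constraints have slack.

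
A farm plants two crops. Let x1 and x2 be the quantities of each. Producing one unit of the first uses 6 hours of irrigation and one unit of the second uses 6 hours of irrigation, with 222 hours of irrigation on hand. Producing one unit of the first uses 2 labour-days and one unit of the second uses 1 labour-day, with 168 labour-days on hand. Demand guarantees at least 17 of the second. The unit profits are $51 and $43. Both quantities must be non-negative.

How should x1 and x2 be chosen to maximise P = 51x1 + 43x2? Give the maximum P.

x1 = 20, x2 = 17, maximum P = 1751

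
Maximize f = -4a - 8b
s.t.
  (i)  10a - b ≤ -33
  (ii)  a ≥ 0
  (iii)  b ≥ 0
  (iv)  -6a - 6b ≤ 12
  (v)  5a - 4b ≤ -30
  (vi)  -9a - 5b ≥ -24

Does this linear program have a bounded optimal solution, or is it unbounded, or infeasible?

infeasible

The boundaries 10a - b = -33 and a = 0 meet at (0, 33), but that point violates -9a - 5b ≥ -24. Every candidate vertex is excluded by some other constraint, so the feasible region is empty.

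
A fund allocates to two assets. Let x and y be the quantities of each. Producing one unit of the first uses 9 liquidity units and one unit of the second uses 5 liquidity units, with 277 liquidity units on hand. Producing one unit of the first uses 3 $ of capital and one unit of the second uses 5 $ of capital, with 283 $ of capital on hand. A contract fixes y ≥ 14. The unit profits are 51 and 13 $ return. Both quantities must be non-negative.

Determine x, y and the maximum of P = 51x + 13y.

x = 23, y = 14, maximum P = 1355

The binding constraints are 9x + 5y = 277 and y = 14.
Solving simultaneously gives x = 23, y = 14.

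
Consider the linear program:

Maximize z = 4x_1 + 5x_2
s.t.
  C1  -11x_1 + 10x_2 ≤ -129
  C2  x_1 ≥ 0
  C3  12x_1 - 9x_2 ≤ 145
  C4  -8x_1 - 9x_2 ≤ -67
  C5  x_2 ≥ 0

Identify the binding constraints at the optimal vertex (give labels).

C1 and C3

Extreme points and z = 4x_1 + 5x_2:
  (289/21, 47/21) → z = 1391/21
  (129/11, 0) → z = 516/11
  (145/12, 0) → z = 145/3

The maximum is at (289/21, 47/21). Substituting into each constraint, equality holds for C1 and C3; the remaining constraints have slack.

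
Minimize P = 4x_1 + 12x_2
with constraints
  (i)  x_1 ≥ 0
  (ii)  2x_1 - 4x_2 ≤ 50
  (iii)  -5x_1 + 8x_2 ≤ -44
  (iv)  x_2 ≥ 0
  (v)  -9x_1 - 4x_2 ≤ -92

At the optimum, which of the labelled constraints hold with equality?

Feasible corners and P = 4x_1 + 12x_2:
  (25, 0) → P = 100
  (228/23, 16/23) → P = 48
  (92/9, 0) → P = 368/9
The feasible region is unbounded (it extends along (2, 1), (8, 5)), but P strictly increases along every unbounded feasible direction, so there is no improving ray and the minimum is attained at a vertex.

The minimum is at (92/9, 0). Substituting into each constraint, equality holds for (iv) and (v); the remaining constraints have slack.

(iv) and (v)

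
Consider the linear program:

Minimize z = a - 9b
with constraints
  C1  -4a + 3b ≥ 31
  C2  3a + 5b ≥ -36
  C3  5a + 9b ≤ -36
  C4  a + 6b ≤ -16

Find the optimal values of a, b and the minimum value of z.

The optimum lies where 3a + 5b = -36 and a + 6b = -16.
Solving simultaneously gives a = -136/13, b = -12/13.

a = -136/13, b = -12/13, minimum z = -28/13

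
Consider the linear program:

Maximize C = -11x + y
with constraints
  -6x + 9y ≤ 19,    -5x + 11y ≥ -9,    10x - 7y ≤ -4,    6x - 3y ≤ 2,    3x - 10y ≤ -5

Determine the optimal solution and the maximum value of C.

x = -145/33, y = -9/11, maximum C = 1568/33

Extreme points and C = -11x + y:
  (97/48, 83/24) → C = -901/48
  (-145/33, -9/11) → C = 1568/33
  (-5/79, 38/79) → C = 93/79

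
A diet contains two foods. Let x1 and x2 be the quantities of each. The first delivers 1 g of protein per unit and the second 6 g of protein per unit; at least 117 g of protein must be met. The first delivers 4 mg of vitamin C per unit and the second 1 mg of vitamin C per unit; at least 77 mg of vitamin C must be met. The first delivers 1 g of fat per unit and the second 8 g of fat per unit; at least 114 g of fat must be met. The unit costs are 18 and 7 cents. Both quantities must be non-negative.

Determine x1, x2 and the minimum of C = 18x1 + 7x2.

Extreme points and C = 18x1 + 7x2:
  (0, 77) → C = 539
  (117, 0) → C = 2106
  (15, 17) → C = 389
The feasible region is unbounded (it extends along (0, 1), (1, 0)), but C strictly increases along every unbounded feasible direction, so there is no improving ray and the minimum is attained at a vertex.

The optimum lies where x1 + 6x2 = 117 and 4x1 + x2 = 77.
Solving simultaneously gives x1 = 15, x2 = 17.

x1 = 15, x2 = 17, minimum C = 389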